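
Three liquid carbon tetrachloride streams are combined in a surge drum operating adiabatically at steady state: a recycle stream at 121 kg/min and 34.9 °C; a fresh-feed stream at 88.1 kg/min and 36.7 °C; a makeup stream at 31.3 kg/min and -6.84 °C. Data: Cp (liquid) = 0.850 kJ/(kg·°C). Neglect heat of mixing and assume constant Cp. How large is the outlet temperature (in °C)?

T_out = 30.1 °C

Energy balance with Q = 0: Σ ṁᵢCp,ᵢ(T_out − Tᵢ) = 0
Σ ṁᵢCp,ᵢTᵢ = 121×0.850×34.9 + 88.1×0.850×36.7 + 31.3×0.850×-6.84 = 6155.8
Σ ṁᵢCp,ᵢ = 121×0.850 + 88.1×0.850 + 31.3×0.850 = 204.34
T_out = 6155.8 / 204.34 = 30.125 °C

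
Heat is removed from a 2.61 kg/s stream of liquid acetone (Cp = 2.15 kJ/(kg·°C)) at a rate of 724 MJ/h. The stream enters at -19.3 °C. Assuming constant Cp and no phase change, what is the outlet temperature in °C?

T_out = -55.1 °C

Q = 724 MJ/h = 201.11 kJ/s
ΔT = Q/(ṁ·Cp) = 201.11/(2.61×2.15) = 35.839 K
T_out = -19.3 − 35.839 = -55.139 °C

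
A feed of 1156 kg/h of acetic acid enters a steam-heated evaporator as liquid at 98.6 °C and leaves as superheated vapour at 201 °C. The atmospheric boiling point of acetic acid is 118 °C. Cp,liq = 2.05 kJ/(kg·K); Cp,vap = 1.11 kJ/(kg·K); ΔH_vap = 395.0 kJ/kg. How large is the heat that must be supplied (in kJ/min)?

Q = 10200 kJ/min

liquid 98.6→118 °C: 39.77 kJ/kg
vaporisation at 118 °C: 395 kJ/kg
vapour 118→201 °C: 92.13 kJ/kg
Δh = 39.77 + 395 + 92.13 = 526.9 kJ/kg
Q = ṁ·Δh = 1156 kg/h × 526.9 kJ/kg = 609100 kJ/h
|Q| = 169.19 kW = 10152 kJ/min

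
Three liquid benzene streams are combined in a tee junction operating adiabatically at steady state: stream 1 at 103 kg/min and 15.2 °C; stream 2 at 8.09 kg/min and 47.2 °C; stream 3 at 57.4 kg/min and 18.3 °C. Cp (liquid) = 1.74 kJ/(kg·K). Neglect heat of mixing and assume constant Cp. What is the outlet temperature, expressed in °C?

T_out = 17.8 °C

Adiabatic, steady state ⇒ Σ ṁᵢCp,ᵢ(T_out − Tᵢ) = 0
Σ ṁᵢCp,ᵢTᵢ = 103×1.74×15.2 + 8.09×1.74×47.2 + 57.4×1.74×18.3 = 5216.3
Σ ṁᵢCp,ᵢ = 103×1.74 + 8.09×1.74 + 57.4×1.74 = 293.17
T_out = 5216.3 / 293.17 = 17.793 °C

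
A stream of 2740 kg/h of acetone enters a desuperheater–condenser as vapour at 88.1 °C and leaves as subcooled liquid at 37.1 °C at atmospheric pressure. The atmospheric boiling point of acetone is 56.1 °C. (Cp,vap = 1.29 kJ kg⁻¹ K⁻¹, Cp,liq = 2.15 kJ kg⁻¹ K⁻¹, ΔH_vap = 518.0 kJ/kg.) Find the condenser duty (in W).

Q_c = 457000 W

vapour 88.1→56.1 °C: -41.28 kJ/kg
condensation at 56.1 °C: -518 kJ/kg
liquid 56.1→37.1 °C: -40.85 kJ/kg
Δh = -41.28 + -518 + -40.85 = -600.13 kJ/kg
Q = ṁ·Δh = 2740 kg/h × -600.13 kJ/kg = -1.6444e+06 kJ/h
|Q| = 456.77 kW = 456770 W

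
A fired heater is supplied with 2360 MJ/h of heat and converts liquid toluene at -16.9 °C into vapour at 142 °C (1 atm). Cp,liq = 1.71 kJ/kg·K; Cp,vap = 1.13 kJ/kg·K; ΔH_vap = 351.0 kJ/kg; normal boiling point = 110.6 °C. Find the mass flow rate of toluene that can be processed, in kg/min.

Δh = 1.71×(110.6−-16.9) + 351.0 + 1.13×(142−110.6) = 604.51 kJ/kg
Q = 2360 MJ/h = 655.56 kJ/s = 39333 kJ/min
ṁ = Q/Δh = 39333 / 604.51 = 65.067 kg/min

ṁ = 65.1 kg/min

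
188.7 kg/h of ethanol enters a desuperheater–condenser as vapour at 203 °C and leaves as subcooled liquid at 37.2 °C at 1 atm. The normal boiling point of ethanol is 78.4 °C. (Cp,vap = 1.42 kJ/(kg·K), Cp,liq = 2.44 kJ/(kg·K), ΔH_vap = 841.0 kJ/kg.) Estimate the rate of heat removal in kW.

vapour 203→78.4 °C: -176.93 kJ/kg
condensation at 78.4 °C: -841 kJ/kg
liquid 78.4→37.2 °C: -100.53 kJ/kg
Δh = -176.93 + -841 + -100.53 = -1118.5 kJ/kg
Q = ṁ·Δh = 188.7 kg/h × -1118.5 kJ/kg = -211050 kJ/h
|Q| = 58.626 kW

Q_c = 58.6 kW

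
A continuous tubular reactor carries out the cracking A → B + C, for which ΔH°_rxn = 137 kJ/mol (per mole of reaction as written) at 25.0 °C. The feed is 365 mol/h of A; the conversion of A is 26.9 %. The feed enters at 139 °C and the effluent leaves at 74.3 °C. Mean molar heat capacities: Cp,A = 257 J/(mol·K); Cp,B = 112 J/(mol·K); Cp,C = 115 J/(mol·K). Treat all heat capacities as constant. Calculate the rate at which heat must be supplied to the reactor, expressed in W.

Extent of reaction ξ = 0.269 × 365 = 98.185 mol/h
Reaction term: ξ·ΔH°_rxn = 98.185 × 137 = 13451 kJ/h
Sensible, feed 139→25 °C: -10694 kJ/h
Outlet flows (mol/h): A 266.81, B 98.185, C 98.185
Sensible, products 25→74.3 °C: 4479.4 kJ/h
Q = ΔH = 7236.9 kJ/h = 2.0103 kW
Heat supplied = 2010.3 W

Q_in = 2010 W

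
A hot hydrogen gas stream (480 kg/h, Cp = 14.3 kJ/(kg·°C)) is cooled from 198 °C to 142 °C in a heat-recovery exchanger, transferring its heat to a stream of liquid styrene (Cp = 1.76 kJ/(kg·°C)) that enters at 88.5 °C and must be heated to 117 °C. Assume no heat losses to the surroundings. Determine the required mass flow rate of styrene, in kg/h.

ṁ_c = 7660 kg/h

Heat released by hot stream: Q = 480 × 14.3 × (198 − 142) = 384380 kJ/h
Energy balance on cold side (adiabatic exchanger): Q = ṁ_c·Cp_c·(T_c,out − T_c,in)
ṁ_c = 384380 / [1.76 × (117 − 88.5)] = 7663.2 kg/h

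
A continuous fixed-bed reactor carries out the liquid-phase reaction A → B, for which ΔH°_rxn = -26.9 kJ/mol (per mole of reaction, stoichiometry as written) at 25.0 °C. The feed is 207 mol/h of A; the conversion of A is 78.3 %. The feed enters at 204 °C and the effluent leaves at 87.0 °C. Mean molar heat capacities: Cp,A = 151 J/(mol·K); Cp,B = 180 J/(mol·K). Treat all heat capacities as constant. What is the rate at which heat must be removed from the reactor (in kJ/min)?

Extent of reaction ξ = 0.783 × 207 = 162.08 mol/h
Reaction term: ξ·ΔH°_rxn = 162.08 × -26.9 = -4360 kJ/h
Sensible, feed 204→25 °C: -5595 kJ/h
Outlet flows (mol/h): A 44.919, B 162.08
Sensible, products 25→87.0 °C: 2229.4 kJ/h
Q = ΔH = -7725.6 kJ/h = -2.146 kW
Heat removed = 128.76 kJ/min

Q_out = 129 kJ/min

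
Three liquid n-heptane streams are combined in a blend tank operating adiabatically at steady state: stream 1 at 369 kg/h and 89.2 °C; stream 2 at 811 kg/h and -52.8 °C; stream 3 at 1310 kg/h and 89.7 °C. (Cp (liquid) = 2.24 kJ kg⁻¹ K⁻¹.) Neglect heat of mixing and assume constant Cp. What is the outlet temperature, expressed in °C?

Energy balance with Q = 0: Σ ṁᵢCp,ᵢ(T_out − Tᵢ) = 0
T_out = Σ ṁᵢCp,ᵢTᵢ / Σ ṁᵢCp,ᵢ
      = 241030 / 5577.6 = 43.213 °C

T_out = 43.2 °C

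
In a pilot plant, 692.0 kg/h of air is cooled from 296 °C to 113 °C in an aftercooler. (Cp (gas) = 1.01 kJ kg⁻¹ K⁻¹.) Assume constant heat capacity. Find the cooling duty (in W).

Q = ṁ·Cp·ΔT = 692.0 × 1.01 × (113 − 296) = -127900 kJ/h
Converting: 127900 / 3600 s = 35.528 kW
Cooling duty = 35528 W

Q_c = 35500 W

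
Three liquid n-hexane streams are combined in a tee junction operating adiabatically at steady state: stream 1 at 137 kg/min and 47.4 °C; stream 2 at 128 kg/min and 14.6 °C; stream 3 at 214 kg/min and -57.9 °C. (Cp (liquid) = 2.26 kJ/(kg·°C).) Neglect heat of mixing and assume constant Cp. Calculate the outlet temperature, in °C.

T_out = -8.41 °C

Energy balance with Q = 0: Σ ṁᵢCp,ᵢ(T_out − Tᵢ) = 0
Σ ṁᵢCp,ᵢTᵢ = 137×2.26×47.4 + 128×2.26×14.6 + 214×2.26×-57.9 = -9103.3
Σ ṁᵢCp,ᵢ = 137×2.26 + 128×2.26 + 214×2.26 = 1082.5
T_out = -9103.3 / 1082.5 = -8.4092 °C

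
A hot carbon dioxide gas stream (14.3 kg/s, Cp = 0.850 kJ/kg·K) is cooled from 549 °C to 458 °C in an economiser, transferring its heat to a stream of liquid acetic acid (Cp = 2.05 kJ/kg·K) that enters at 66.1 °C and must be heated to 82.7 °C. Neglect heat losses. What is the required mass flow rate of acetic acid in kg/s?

Heat released by hot stream: Q = 14.3 × 0.850 × (549 − 458) = 1106.1 kJ/s
Energy balance on cold side (adiabatic exchanger): Q = ṁ_c·Cp_c·(T_c,out − T_c,in)
ṁ_c = 1106.1 / [2.05 × (82.7 − 66.1)] = 32.504 kg/s

ṁ_c = 32.5 kg/s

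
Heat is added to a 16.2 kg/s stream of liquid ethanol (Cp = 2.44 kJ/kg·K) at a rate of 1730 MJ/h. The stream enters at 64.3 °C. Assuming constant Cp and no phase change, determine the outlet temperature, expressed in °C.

Q = 1730 MJ/h = 480.56 kJ/s
ΔT = Q/(ṁ·Cp) = 480.56/(16.2×2.44) = 12.157 K
T_out = 64.3 + 12.157 = 76.457 °C

T_out = 76.5 °C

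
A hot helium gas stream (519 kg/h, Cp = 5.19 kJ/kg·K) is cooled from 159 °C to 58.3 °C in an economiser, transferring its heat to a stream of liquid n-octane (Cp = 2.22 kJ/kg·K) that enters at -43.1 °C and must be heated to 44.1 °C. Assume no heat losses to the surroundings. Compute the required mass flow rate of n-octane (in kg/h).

ṁ_c = 1400 kg/h

Heat released by hot stream: Q = 519 × 5.19 × (159 − 58.3) = 271250 kJ/h
Energy balance on cold side (adiabatic exchanger): Q = ṁ_c·Cp_c·(T_c,out − T_c,in)
ṁ_c = 271250 / [2.22 × (44.1 − -43.1)] = 1401.2 kg/h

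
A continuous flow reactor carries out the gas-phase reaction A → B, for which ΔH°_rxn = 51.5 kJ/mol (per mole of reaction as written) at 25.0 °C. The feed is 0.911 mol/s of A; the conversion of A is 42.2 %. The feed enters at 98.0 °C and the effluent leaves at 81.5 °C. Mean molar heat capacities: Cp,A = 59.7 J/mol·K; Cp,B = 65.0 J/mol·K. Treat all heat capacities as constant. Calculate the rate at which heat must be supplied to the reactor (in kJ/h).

Q_in = 68500 kJ/h

Extent of reaction ξ = 0.422 × 0.911 = 0.38444 mol/s
Reaction term: ξ·ΔH°_rxn = 0.38444 × 51.5 = 19.799 kJ/s
Sensible, feed 98.0→25 °C: -3.9702 kJ/s
Outlet flows (mol/s): A 0.52656, B 0.38444
Sensible, products 25→81.5 °C: 3.188 kJ/s
Q = ΔH = 19.017 kJ/s = 19.017 kW
Heat supplied = 68459 kJ/h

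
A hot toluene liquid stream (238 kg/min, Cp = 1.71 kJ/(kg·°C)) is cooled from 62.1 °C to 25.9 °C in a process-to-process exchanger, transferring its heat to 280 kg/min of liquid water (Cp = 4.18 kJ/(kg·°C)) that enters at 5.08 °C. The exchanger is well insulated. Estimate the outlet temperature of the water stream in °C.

T_c,out = 17.7 °C

Heat released by hot stream: Q = 238 × 1.71 × (62.1 − 25.9) = 14733 kJ/min
Energy balance on cold side (adiabatic exchanger): Q = ṁ_c·Cp_c·(T_c,out − T_c,in)
T_c,out = 5.08 + 14733/(280 × 4.18) = 17.668 °C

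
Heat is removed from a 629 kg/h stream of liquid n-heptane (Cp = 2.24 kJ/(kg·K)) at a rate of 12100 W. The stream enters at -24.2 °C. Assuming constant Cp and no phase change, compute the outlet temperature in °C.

Q = 12100 W = 43560 kJ/h
ΔT = Q/(ṁ·Cp) = 43560/(629×2.24) = 30.916 K
T_out = -24.2 − 30.916 = -55.116 °C

T_out = -55.1 °C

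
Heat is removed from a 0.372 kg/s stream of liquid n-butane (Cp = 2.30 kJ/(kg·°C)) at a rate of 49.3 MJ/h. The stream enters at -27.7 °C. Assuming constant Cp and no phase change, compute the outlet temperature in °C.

Q = 49.3 MJ/h = 13.694 kJ/s
ΔT = Q/(ṁ·Cp) = 13.694/(0.372×2.30) = 16.006 K
T_out = -27.7 − 16.006 = -43.706 °C

T_out = -43.7 °C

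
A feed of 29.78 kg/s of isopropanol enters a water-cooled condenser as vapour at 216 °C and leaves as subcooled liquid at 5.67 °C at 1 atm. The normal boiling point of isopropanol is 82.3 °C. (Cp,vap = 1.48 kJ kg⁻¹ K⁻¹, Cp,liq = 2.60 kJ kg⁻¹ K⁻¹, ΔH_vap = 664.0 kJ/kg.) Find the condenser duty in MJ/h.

Q_c = 114000 MJ/h

vapour 216→82.3 °C: -197.88 kJ/kg
condensation at 82.3 °C: -664 kJ/kg
liquid 82.3→5.67 °C: -199.24 kJ/kg
Δh = -197.88 + -664 + -199.24 = -1061.1 kJ/kg
Q = ṁ·Δh = 29.78 kg/s × -1061.1 kJ/kg = -31600 kJ/s
|Q| = 31600 kW = 113760 MJ/h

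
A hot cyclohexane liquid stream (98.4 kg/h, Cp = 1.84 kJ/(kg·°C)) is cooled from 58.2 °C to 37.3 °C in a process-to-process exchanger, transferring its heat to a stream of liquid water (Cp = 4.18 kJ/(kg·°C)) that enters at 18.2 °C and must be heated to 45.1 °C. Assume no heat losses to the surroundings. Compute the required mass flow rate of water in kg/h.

Heat released by hot stream: Q = 98.4 × 1.84 × (58.2 − 37.3) = 3784.1 kJ/h
Energy balance on cold side (adiabatic exchanger): Q = ṁ_c·Cp_c·(T_c,out − T_c,in)
ṁ_c = 3784.1 / [4.18 × (45.1 − 18.2)] = 33.654 kg/h

ṁ_c = 33.7 kg/h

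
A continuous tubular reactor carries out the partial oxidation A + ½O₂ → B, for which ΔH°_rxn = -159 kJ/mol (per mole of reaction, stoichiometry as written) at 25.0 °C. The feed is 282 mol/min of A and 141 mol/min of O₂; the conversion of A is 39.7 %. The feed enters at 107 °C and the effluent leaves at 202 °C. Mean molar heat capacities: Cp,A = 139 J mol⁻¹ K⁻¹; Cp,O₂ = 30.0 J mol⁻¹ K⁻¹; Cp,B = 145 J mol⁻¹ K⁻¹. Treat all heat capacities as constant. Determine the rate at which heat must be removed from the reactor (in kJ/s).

Extent of reaction ξ = 0.397 × 282 = 111.95 mol/min
Reaction term: ξ·ΔH°_rxn = 111.95 × -159 = -17801 kJ/min
Sensible, feed 107→25 °C: -3561.1 kJ/min
Outlet flows (mol/min): A 170.05, O₂ 85.023, B 111.95
Sensible, products 25→202 °C: 7508.4 kJ/min
Q = ΔH = -13853 kJ/min = -230.89 kW
Heat removed = 230.89 kJ/s

Q_out = 231 kJ/s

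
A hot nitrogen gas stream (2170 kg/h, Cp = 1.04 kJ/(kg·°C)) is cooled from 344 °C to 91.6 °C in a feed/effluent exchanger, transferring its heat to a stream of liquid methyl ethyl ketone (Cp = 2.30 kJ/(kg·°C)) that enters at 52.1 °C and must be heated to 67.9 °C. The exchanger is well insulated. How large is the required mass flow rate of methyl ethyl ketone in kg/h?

Heat released by hot stream: Q = 2170 × 1.04 × (344 − 91.6) = 569620 kJ/h
Energy balance on cold side (adiabatic exchanger): Q = ṁ_c·Cp_c·(T_c,out − T_c,in)
ṁ_c = 569620 / [2.30 × (67.9 − 52.1)] = 15675 kg/h

ṁ_c = 15700 kg/h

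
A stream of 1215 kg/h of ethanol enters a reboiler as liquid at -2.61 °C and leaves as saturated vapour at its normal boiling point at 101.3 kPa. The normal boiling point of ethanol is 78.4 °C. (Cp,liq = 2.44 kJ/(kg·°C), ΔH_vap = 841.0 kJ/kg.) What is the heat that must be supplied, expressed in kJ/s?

liquid -2.61→78.4 °C: 197.66 kJ/kg
vaporisation at 78.4 °C: 841 kJ/kg
Δh = 197.66 + 841 = 1038.7 kJ/kg
Q = ṁ·Δh = 1215 kg/h × 1038.7 kJ/kg = 1.262e+06 kJ/h
|Q| = 350.55 kW

Q = 351 kJ/s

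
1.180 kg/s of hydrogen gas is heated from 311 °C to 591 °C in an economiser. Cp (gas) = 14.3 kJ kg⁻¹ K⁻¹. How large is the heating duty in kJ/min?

Q = ṁ·Cp·ΔT = 1.180 × 14.3 × (591 − 311) = 4724.7 kJ/s
Heating duty = 283480 kJ/min

Q = 283000 kJ/min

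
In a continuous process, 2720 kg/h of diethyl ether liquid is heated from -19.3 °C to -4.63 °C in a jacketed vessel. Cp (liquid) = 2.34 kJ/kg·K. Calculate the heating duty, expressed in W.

Q = ṁ·Cp·ΔT = 2720 × 2.34 × (-4.63 − -19.3) = 93372 kJ/h
Converting: 93372 / 3600 s = 25.937 kW
Heating duty = 25937 W

Q = 25900 W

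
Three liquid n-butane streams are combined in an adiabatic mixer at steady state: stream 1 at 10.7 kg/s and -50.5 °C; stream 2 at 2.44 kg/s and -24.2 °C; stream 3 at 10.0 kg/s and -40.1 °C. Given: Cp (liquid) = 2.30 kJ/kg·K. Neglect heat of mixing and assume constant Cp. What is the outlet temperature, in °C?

No heat crosses the boundary, so H_out = H_in.
T_out = Σ ṁᵢCp,ᵢTᵢ / Σ ṁᵢCp,ᵢ
      = -2300.9 / 53.222 = -43.232 °C

T_out = -43.2 °C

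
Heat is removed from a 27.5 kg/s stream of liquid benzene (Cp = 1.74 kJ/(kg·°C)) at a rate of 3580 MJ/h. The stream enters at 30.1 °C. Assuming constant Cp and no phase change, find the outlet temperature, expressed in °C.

Q = 3580 MJ/h = 994.44 kJ/s
ΔT = Q/(ṁ·Cp) = 994.44/(27.5×1.74) = 20.783 K
T_out = 30.1 − 20.783 = 9.3175 °C

T_out = 9.32 °C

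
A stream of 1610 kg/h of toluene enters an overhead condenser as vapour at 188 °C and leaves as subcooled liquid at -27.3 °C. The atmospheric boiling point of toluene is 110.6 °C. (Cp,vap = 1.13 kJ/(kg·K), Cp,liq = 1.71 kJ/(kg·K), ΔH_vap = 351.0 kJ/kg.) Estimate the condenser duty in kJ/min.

Q_c = 18100 kJ/min

vapour 188→110.6 °C: -87.462 kJ/kg
condensation at 110.6 °C: -351 kJ/kg
liquid 110.6→-27.3 °C: -235.81 kJ/kg
Δh = -87.462 + -351 + -235.81 = -674.27 kJ/kg
Q = ṁ·Δh = 1610 kg/h × -674.27 kJ/kg = -1.0856e+06 kJ/h
|Q| = 301.55 kW = 18093 kJ/min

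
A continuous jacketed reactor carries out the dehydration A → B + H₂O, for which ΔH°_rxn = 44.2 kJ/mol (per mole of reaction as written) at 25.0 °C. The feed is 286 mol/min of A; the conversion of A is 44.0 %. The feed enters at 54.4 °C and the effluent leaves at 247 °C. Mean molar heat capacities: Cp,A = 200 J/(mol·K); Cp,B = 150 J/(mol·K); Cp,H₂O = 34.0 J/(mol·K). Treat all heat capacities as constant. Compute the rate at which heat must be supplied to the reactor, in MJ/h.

Extent of reaction ξ = 0.440 × 286 = 125.84 mol/min
Reaction term: ξ·ΔH°_rxn = 125.84 × 44.2 = 5562.1 kJ/min
Sensible, feed 54.4→25 °C: -1681.7 kJ/min
Outlet flows (mol/min): A 160.16, B 125.84, H₂O 125.84
Sensible, products 25→247 °C: 12251 kJ/min
Q = ΔH = 16132 kJ/min = 268.86 kW
Heat supplied = 967.91 MJ/h

Q_in = 968 MJ/h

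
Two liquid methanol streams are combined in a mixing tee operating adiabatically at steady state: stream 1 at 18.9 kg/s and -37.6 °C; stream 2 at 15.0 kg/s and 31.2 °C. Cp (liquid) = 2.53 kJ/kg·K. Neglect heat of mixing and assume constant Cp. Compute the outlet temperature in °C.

Energy balance with Q = 0: Σ ṁᵢCp,ᵢ(T_out − Tᵢ) = 0
Σ ṁᵢCp,ᵢTᵢ = 18.9×2.53×-37.6 + 15.0×2.53×31.2 = -613.88
Σ ṁᵢCp,ᵢ = 18.9×2.53 + 15.0×2.53 = 85.767
T_out = -613.88 / 85.767 = -7.1575 °C

T_out = -7.16 °C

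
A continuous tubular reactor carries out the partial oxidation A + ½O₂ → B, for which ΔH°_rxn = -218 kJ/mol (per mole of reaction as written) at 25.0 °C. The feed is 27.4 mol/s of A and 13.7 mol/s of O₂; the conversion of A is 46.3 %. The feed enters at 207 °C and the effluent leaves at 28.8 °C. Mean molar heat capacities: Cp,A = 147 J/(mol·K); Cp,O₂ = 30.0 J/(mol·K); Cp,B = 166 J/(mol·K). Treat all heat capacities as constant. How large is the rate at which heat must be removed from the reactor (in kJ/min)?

Q_out = 213000 kJ/min

Extent of reaction ξ = 0.463 × 27.4 = 12.686 mol/s
Reaction term: ξ·ΔH°_rxn = 12.686 × -218 = -2765.6 kJ/s
Sensible, feed 207→25 °C: -807.86 kJ/s
Outlet flows (mol/s): A 14.714, O₂ 7.3569, B 12.686
Sensible, products 25→28.8 °C: 17.06 kJ/s
Q = ΔH = -3556.4 kJ/s = -3556.4 kW
Heat removed = 213380 kJ/min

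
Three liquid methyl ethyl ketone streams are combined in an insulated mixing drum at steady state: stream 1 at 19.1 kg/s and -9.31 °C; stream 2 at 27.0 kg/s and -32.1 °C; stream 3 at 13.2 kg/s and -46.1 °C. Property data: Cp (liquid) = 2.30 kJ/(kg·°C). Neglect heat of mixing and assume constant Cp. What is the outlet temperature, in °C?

Adiabatic, steady state ⇒ Σ ṁᵢCp,ᵢ(T_out − Tᵢ) = 0
Σ ṁᵢCp,ᵢTᵢ = 19.1×2.30×-9.31 + 27.0×2.30×-32.1 + 13.2×2.30×-46.1 = -3802
Σ ṁᵢCp,ᵢ = 19.1×2.30 + 27.0×2.30 + 13.2×2.30 = 136.39
T_out = -3802 / 136.39 = -27.876 °C

T_out = -27.9 °C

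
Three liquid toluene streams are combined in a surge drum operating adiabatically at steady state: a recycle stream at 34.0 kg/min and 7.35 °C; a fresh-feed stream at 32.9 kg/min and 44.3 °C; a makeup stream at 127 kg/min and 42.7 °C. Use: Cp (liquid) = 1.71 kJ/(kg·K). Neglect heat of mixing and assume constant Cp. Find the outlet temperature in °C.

Adiabatic, steady state ⇒ Σ ṁᵢCp,ᵢ(T_out − Tᵢ) = 0
T_out = Σ ṁᵢCp,ᵢTᵢ / Σ ṁᵢCp,ᵢ
      = 12193 / 331.57 = 36.773 °C

T_out = 36.8 °C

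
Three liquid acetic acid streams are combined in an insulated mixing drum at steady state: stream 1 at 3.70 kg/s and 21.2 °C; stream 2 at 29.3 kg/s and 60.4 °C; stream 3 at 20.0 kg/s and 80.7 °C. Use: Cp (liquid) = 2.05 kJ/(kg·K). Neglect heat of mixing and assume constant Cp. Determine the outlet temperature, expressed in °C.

T_out = 65.3 °C

No heat crosses the boundary, so H_out = H_in.
Σ ṁᵢCp,ᵢTᵢ = 3.70×2.05×21.2 + 29.3×2.05×60.4 + 20.0×2.05×80.7 = 7097.4
Σ ṁᵢCp,ᵢ = 3.70×2.05 + 29.3×2.05 + 20.0×2.05 = 108.65
T_out = 7097.4 / 108.65 = 65.324 °C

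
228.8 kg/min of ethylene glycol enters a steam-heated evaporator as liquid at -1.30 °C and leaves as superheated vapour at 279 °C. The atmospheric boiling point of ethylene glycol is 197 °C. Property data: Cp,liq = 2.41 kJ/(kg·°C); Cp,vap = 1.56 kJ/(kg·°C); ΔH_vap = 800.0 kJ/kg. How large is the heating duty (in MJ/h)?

liquid -1.30→197 °C: 477.9 kJ/kg
vaporisation at 197 °C: 800 kJ/kg
vapour 197→279 °C: 127.92 kJ/kg
Δh = 477.9 + 800 + 127.92 = 1405.8 kJ/kg
Q = ṁ·Δh = 228.8 kg/min × 1405.8 kJ/kg = 321650 kJ/min
|Q| = 5360.9 kW = 19299 MJ/h

Q = 19300 MJ/h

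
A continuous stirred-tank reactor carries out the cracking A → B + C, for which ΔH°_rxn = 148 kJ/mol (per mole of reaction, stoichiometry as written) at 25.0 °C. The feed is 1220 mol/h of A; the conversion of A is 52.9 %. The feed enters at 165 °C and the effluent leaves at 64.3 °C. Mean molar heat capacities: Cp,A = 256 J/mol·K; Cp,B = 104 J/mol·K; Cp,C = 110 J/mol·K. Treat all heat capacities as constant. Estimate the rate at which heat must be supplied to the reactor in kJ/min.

Q_in = 1050 kJ/min

Extent of reaction ξ = 0.529 × 1220 = 645.38 mol/h
Reaction term: ξ·ΔH°_rxn = 645.38 × 148 = 95516 kJ/h
Sensible, feed 165→25 °C: -43725 kJ/h
Outlet flows (mol/h): A 574.62, B 645.38, C 645.38
Sensible, products 25→64.3 °C: 11209 kJ/h
Q = ΔH = 63000 kJ/h = 17.5 kW
Heat supplied = 1050 kJ/min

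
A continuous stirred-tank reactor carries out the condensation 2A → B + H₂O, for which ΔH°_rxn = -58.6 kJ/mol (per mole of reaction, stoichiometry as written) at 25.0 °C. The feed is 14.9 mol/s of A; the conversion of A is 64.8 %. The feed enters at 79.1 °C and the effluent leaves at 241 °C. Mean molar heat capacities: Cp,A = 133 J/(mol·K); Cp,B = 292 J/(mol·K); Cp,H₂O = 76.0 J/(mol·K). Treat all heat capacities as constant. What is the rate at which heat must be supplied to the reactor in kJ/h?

Q_in = 519000 kJ/h

Extent of reaction ξ = 0.648 × 14.9 / 2 = 4.8276 mol/s
Reaction term: ξ·ΔH°_rxn = 4.8276 × -58.6 = -282.9 kJ/s
Sensible, feed 79.1→25 °C: -107.21 kJ/s
Outlet flows (mol/s): A 5.2448, B 4.8276, H₂O 4.8276
Sensible, products 25→241 °C: 534.41 kJ/s
Q = ΔH = 144.3 kJ/s = 144.3 kW
Heat supplied = 519490 kJ/h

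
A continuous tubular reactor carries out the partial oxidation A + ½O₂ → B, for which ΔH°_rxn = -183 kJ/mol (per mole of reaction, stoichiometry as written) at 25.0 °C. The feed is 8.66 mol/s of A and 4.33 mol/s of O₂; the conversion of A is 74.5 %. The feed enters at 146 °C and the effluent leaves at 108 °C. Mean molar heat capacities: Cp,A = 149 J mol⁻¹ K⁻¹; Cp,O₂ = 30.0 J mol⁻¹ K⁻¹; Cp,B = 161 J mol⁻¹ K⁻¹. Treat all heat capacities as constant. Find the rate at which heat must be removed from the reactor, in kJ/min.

Extent of reaction ξ = 0.745 × 8.66 = 6.4517 mol/s
Reaction term: ξ·ΔH°_rxn = 6.4517 × -183 = -1180.7 kJ/s
Sensible, feed 146→25 °C: -171.85 kJ/s
Outlet flows (mol/s): A 2.2083, O₂ 1.1042, B 6.4517
Sensible, products 25→108 °C: 116.27 kJ/s
Q = ΔH = -1236.2 kJ/s = -1236.2 kW
Heat removed = 74174 kJ/min

Q_out = 74200 kJ/min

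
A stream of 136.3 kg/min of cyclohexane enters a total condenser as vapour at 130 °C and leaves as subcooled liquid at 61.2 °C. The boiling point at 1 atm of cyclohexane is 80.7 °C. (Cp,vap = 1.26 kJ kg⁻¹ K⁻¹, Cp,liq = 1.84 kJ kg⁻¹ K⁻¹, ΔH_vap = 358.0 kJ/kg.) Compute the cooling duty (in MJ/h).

Q_c = 3730 MJ/h

vapour 130→80.7 °C: -62.118 kJ/kg
condensation at 80.7 °C: -358 kJ/kg
liquid 80.7→61.2 °C: -35.88 kJ/kg
Δh = -62.118 + -358 + -35.88 = -456 kJ/kg
Q = ṁ·Δh = 136.3 kg/min × -456 kJ/kg = -62153 kJ/min
|Q| = 1035.9 kW = 3729.2 MJ/h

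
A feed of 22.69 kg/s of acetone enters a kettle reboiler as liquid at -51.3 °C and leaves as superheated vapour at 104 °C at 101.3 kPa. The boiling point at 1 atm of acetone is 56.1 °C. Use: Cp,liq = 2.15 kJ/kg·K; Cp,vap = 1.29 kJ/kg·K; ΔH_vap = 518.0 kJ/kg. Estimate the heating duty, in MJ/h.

liquid -51.3→56.1 °C: 230.91 kJ/kg
vaporisation at 56.1 °C: 518 kJ/kg
vapour 56.1→104 °C: 61.791 kJ/kg
Δh = 230.91 + 518 + 61.791 = 810.7 kJ/kg
Q = ṁ·Δh = 22.69 kg/s × 810.7 kJ/kg = 18395 kJ/s
|Q| = 18395 kW = 66221 MJ/h

Q = 66200 MJ/h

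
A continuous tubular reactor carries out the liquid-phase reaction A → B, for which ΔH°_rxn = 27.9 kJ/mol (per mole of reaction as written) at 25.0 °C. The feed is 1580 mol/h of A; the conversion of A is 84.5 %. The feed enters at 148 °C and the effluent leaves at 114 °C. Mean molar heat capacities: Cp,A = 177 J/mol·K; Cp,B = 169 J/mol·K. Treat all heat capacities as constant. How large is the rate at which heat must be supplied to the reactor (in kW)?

Q_in = 7.44 kW

Extent of reaction ξ = 0.845 × 1580 = 1335.1 mol/h
Reaction term: ξ·ΔH°_rxn = 1335.1 × 27.9 = 37249 kJ/h
Sensible, feed 148→25 °C: -34398 kJ/h
Outlet flows (mol/h): A 244.9, B 1335.1
Sensible, products 25→114 °C: 23939 kJ/h
Q = ΔH = 26790 kJ/h = 7.4417 kW
Heat supplied = 7.4417 kW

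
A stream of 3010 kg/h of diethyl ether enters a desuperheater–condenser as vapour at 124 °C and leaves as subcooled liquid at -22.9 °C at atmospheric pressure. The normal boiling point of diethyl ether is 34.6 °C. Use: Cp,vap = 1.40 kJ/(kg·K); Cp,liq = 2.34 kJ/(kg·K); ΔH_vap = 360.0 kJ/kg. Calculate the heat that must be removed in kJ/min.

Q_c = 31100 kJ/min

vapour 124→34.6 °C: -125.16 kJ/kg
condensation at 34.6 °C: -360 kJ/kg
liquid 34.6→-22.9 °C: -134.55 kJ/kg
Δh = -125.16 + -360 + -134.55 = -619.71 kJ/kg
Q = ṁ·Δh = 3010 kg/h × -619.71 kJ/kg = -1.8653e+06 kJ/h
|Q| = 518.15 kW = 31089 kJ/min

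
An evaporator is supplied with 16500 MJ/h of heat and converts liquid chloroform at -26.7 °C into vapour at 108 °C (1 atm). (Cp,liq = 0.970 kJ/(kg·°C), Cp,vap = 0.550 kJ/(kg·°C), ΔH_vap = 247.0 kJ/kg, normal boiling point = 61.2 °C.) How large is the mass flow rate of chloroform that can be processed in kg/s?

Δh = 0.970×(61.2−-26.7) + 247.0 + 0.550×(108−61.2) = 358 kJ/kg
Q = 16500 MJ/h = 4583.3 kJ/s = 4583.3 kJ/s
ṁ = Q/Δh = 4583.3 / 358 = 12.802 kg/s

ṁ = 12.8 kg/s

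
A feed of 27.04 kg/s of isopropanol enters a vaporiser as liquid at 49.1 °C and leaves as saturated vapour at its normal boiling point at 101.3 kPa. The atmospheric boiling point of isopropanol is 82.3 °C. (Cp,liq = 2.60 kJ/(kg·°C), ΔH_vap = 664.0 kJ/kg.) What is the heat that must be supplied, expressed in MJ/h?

liquid 49.1→82.3 °C: 86.32 kJ/kg
vaporisation at 82.3 °C: 664 kJ/kg
Δh = 86.32 + 664 = 750.32 kJ/kg
Q = ṁ·Δh = 27.04 kg/s × 750.32 kJ/kg = 20289 kJ/s
|Q| = 20289 kW = 73039 MJ/h

Q = 73000 MJ/h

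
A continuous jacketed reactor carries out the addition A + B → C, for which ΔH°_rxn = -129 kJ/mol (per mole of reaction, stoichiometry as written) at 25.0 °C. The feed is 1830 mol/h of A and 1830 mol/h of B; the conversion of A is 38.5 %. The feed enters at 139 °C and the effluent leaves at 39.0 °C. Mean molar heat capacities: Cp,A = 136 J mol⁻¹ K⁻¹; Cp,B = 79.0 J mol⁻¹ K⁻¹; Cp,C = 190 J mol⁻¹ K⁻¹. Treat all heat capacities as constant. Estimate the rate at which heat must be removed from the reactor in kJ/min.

Q_out = 2170 kJ/min

Extent of reaction ξ = 0.385 × 1830 = 704.55 mol/h
Reaction term: ξ·ΔH°_rxn = 704.55 × -129 = -90887 kJ/h
Sensible, feed 139→25 °C: -44853 kJ/h
Outlet flows (mol/h): A 1125.4, B 1125.4, C 704.55
Sensible, products 25→39.0 °C: 5261.7 kJ/h
Q = ΔH = -130480 kJ/h = -36.244 kW
Heat removed = 2174.6 kJ/min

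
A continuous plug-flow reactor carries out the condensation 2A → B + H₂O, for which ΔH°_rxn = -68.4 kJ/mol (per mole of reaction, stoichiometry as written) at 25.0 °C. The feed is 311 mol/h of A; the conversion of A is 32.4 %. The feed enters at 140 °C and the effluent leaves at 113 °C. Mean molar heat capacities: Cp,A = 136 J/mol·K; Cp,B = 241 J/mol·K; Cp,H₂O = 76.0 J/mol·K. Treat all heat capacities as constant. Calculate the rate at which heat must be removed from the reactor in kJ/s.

Q_out = 1.22 kJ/s

Extent of reaction ξ = 0.324 × 311 / 2 = 50.382 mol/h
Reaction term: ξ·ΔH°_rxn = 50.382 × -68.4 = -3446.1 kJ/h
Sensible, feed 140→25 °C: -4864 kJ/h
Outlet flows (mol/h): A 210.24, B 50.382, H₂O 50.382
Sensible, products 25→113 °C: 3921.6 kJ/h
Q = ΔH = -4388.6 kJ/h = -1.2191 kW
Heat removed = 1.2191 kJ/s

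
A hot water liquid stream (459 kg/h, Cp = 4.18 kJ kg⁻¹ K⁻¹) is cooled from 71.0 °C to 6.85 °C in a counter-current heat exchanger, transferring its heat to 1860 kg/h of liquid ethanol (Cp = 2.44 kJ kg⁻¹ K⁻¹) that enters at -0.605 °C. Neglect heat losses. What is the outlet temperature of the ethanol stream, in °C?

T_c,out = 26.5 °C

Heat released by hot stream: Q = 459 × 4.18 × (71.0 − 6.85) = 123080 kJ/h
Energy balance on cold side (adiabatic exchanger): Q = ṁ_c·Cp_c·(T_c,out − T_c,in)
T_c,out = -0.605 + 123080/(1860 × 2.44) = 26.515 °C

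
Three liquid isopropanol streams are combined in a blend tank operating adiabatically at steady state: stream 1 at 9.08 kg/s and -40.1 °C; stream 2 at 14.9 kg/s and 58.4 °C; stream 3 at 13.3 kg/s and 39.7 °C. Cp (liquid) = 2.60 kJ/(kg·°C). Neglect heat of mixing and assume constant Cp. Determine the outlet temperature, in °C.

No heat crosses the boundary, so H_out = H_in.
Σ ṁᵢCp,ᵢTᵢ = 9.08×2.60×-40.1 + 14.9×2.60×58.4 + 13.3×2.60×39.7 = 2688.6
Σ ṁᵢCp,ᵢ = 9.08×2.60 + 14.9×2.60 + 13.3×2.60 = 96.928
T_out = 2688.6 / 96.928 = 27.738 °C

T_out = 27.7 °C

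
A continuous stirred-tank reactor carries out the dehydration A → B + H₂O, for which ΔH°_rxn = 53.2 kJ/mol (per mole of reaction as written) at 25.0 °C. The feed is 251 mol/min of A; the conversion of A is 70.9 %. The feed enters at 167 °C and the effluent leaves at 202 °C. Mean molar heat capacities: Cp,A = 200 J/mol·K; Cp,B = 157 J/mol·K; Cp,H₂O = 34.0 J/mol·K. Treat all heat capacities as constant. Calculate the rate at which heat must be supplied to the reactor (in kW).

Extent of reaction ξ = 0.709 × 251 = 177.96 mol/min
Reaction term: ξ·ΔH°_rxn = 177.96 × 53.2 = 9467.4 kJ/min
Sensible, feed 167→25 °C: -7128.4 kJ/min
Outlet flows (mol/min): A 73.041, B 177.96, H₂O 177.96
Sensible, products 25→202 °C: 8601.9 kJ/min
Q = ΔH = 10941 kJ/min = 182.35 kW
Heat supplied = 182.35 kW

Q_in = 182 kW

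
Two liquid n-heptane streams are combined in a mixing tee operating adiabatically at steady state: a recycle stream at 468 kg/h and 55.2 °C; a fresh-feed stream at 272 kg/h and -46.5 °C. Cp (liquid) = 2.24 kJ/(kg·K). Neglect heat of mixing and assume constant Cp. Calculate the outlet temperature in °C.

No heat crosses the boundary, so H_out = H_in.
T_out = Σ ṁᵢCp,ᵢTᵢ / Σ ṁᵢCp,ᵢ
      = 29536 / 1657.6 = 17.818 °C

T_out = 17.8 °C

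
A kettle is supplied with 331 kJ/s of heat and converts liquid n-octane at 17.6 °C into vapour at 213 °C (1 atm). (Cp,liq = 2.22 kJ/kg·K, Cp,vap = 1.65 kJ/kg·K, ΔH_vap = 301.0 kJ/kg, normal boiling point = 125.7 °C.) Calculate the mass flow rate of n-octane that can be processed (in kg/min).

ṁ = 29.0 kg/min

Δh = 2.22×(125.7−17.6) + 301.0 + 1.65×(213−125.7) = 685.03 kJ/kg
Q = 331 kJ/s = 331 kJ/s = 19860 kJ/min
ṁ = Q/Δh = 19860 / 685.03 = 28.992 kg/min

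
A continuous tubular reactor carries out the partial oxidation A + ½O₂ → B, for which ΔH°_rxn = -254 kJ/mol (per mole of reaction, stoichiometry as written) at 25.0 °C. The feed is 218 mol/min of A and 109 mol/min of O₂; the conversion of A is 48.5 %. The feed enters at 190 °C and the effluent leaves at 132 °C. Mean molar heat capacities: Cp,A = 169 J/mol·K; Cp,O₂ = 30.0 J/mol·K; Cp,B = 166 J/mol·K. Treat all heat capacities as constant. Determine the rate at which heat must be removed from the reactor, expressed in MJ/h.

Extent of reaction ξ = 0.485 × 218 = 105.73 mol/min
Reaction term: ξ·ΔH°_rxn = 105.73 × -254 = -26855 kJ/min
Sensible, feed 190→25 °C: -6618.5 kJ/min
Outlet flows (mol/min): A 112.27, O₂ 56.135, B 105.73
Sensible, products 25→132 °C: 4088.3 kJ/min
Q = ΔH = -29386 kJ/min = -489.76 kW
Heat removed = 1763.1 MJ/h

Q_out = 1760 MJ/h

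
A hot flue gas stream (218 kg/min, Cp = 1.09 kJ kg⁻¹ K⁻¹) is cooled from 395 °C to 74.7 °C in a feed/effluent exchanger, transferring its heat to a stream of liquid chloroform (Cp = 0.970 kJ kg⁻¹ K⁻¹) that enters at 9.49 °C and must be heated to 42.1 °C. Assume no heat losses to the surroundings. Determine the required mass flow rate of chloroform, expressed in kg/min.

Heat released by hot stream: Q = 218 × 1.09 × (395 − 74.7) = 76110 kJ/min
Energy balance on cold side (adiabatic exchanger): Q = ṁ_c·Cp_c·(T_c,out − T_c,in)
ṁ_c = 76110 / [0.970 × (42.1 − 9.49)] = 2406.1 kg/min

ṁ_c = 2410 kg/min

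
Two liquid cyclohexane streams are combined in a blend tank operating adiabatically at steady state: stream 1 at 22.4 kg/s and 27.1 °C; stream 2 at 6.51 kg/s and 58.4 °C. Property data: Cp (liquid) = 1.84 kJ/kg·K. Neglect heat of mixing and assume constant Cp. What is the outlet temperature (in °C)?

T_out = 34.1 °C

No heat crosses the boundary, so H_out = H_in.
Σ ṁᵢCp,ᵢTᵢ = 22.4×1.84×27.1 + 6.51×1.84×58.4 = 1816.5
Σ ṁᵢCp,ᵢ = 22.4×1.84 + 6.51×1.84 = 53.194
T_out = 1816.5 / 53.194 = 34.148 °C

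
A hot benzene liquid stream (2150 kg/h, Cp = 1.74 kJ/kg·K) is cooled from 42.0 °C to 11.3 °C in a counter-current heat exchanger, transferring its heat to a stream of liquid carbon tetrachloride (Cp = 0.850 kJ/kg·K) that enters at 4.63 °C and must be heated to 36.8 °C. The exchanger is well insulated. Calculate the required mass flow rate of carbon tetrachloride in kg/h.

ṁ_c = 4200 kg/h

Heat released by hot stream: Q = 2150 × 1.74 × (42.0 − 11.3) = 114850 kJ/h
Energy balance on cold side (adiabatic exchanger): Q = ṁ_c·Cp_c·(T_c,out − T_c,in)
ṁ_c = 114850 / [0.850 × (36.8 − 4.63)] = 4200.1 kg/h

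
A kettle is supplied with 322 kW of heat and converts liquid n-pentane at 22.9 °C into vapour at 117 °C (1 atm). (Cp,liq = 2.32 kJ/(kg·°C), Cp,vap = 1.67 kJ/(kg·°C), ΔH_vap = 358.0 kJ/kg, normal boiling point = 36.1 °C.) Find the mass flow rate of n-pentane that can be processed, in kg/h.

Δh = 2.32×(36.1−22.9) + 358.0 + 1.67×(117−36.1) = 523.73 kJ/kg
Q = 322 kW = 322 kJ/s = 1.1592e+06 kJ/h
ṁ = Q/Δh = 1.1592e+06 / 523.73 = 2213.4 kg/h

ṁ = 2210 kg/h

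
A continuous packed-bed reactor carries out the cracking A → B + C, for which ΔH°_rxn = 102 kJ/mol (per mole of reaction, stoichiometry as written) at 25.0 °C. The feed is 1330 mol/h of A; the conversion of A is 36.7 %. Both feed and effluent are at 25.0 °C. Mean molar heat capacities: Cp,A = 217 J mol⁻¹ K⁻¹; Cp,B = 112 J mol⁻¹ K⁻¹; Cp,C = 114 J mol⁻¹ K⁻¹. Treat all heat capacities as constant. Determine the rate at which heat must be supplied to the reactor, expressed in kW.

Q_in = 13.8 kW

Extent of reaction ξ = 0.367 × 1330 = 488.11 mol/h
Reaction term: ξ·ΔH°_rxn = 488.11 × 102 = 49787 kJ/h
Q = ΔH = 49787 kJ/h = 13.83 kW
Heat supplied = 13.83 kW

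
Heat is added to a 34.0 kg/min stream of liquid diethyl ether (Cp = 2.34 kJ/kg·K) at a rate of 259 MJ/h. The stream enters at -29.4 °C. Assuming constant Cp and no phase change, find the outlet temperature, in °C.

Q = 259 MJ/h = 4316.7 kJ/min
ΔT = Q/(ṁ·Cp) = 4316.7/(34.0×2.34) = 54.257 K
T_out = -29.4 + 54.257 = 24.857 °C

T_out = 24.9 °C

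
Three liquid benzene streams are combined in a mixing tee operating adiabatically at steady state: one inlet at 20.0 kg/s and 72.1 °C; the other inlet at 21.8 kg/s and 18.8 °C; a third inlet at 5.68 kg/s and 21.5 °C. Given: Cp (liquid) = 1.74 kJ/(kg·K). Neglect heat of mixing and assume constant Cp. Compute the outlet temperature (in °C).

T_out = 41.6 °C

Adiabatic, steady state ⇒ Σ ṁᵢCp,ᵢ(T_out − Tᵢ) = 0
T_out = Σ ṁᵢCp,ᵢTᵢ / Σ ṁᵢCp,ᵢ
      = 3434.7 / 82.615 = 41.575 °C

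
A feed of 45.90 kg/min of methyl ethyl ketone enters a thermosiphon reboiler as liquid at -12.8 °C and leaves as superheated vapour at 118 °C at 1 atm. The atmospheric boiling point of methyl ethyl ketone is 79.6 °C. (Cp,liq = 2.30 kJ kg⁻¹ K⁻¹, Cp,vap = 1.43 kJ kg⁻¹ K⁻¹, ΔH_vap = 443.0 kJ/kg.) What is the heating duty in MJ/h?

liquid -12.8→79.6 °C: 212.52 kJ/kg
vaporisation at 79.6 °C: 443 kJ/kg
vapour 79.6→118 °C: 54.912 kJ/kg
Δh = 212.52 + 443 + 54.912 = 710.43 kJ/kg
Q = ṁ·Δh = 45.90 kg/min × 710.43 kJ/kg = 32609 kJ/min
|Q| = 543.48 kW = 1956.5 MJ/h

Q = 1960 MJ/h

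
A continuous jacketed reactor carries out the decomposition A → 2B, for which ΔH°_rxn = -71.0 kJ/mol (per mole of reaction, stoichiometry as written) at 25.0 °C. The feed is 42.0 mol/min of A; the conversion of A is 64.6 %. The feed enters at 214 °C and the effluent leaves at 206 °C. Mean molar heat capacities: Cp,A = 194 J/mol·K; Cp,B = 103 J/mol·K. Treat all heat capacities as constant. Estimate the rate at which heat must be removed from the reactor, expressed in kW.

Extent of reaction ξ = 0.646 × 42.0 = 27.132 mol/min
Reaction term: ξ·ΔH°_rxn = 27.132 × -71.0 = -1926.4 kJ/min
Sensible, feed 214→25 °C: -1540 kJ/min
Outlet flows (mol/min): A 14.868, B 54.264
Sensible, products 25→206 °C: 1533.7 kJ/min
Q = ΔH = -1932.6 kJ/min = -32.21 kW
Heat removed = 32.21 kW

Q_out = 32.2 kW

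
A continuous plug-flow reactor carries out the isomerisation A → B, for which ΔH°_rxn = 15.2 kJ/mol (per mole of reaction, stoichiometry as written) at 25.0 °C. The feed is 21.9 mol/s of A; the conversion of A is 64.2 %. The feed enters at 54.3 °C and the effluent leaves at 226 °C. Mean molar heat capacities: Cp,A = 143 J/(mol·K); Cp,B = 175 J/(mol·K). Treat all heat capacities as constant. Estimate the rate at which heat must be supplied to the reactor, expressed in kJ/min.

Extent of reaction ξ = 0.642 × 21.9 = 14.06 mol/s
Reaction term: ξ·ΔH°_rxn = 14.06 × 15.2 = 213.71 kJ/s
Sensible, feed 54.3→25 °C: -91.759 kJ/s
Outlet flows (mol/s): A 7.8402, B 14.06
Sensible, products 25→226 °C: 719.9 kJ/s
Q = ΔH = 841.85 kJ/s = 841.85 kW
Heat supplied = 50511 kJ/min

Q_in = 50500 kJ/min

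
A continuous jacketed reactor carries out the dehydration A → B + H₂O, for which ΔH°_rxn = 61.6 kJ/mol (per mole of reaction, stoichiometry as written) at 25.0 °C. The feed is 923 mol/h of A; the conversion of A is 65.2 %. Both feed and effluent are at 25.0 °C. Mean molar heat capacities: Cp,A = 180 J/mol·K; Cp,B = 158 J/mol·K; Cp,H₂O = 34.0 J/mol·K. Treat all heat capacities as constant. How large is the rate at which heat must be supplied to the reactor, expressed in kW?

Q_in = 10.3 kW

Extent of reaction ξ = 0.652 × 923 = 601.8 mol/h
Reaction term: ξ·ΔH°_rxn = 601.8 × 61.6 = 37071 kJ/h
Q = ΔH = 37071 kJ/h = 10.297 kW
Heat supplied = 10.297 kW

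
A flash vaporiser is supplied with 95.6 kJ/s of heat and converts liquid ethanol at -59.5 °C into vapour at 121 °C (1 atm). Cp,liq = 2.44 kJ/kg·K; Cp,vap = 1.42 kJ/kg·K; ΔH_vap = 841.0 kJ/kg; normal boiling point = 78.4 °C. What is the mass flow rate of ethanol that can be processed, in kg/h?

Δh = 2.44×(78.4−-59.5) + 841.0 + 1.42×(121−78.4) = 1238 kJ/kg
Q = 95.6 kJ/s = 95.6 kJ/s = 344160 kJ/h
ṁ = Q/Δh = 344160 / 1238 = 278 kg/h

ṁ = 278 kg/h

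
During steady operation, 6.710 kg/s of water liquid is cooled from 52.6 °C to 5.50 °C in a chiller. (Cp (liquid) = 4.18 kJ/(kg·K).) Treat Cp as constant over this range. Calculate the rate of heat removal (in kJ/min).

Q_c = 79300 kJ/min

Q = ṁ·Cp·ΔT = 6.710 × 4.18 × (5.50 − 52.6) = -1321.1 kJ/s
Cooling duty = 79263 kJ/min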